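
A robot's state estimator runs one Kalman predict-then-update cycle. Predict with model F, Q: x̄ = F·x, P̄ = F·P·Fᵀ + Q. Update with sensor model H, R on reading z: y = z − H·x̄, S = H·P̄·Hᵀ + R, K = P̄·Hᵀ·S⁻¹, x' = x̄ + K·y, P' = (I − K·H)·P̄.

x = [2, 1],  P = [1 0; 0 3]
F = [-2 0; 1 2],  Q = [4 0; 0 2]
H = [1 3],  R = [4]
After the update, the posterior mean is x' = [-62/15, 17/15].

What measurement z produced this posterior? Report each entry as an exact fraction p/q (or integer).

z = [-1]

x̄ = F·x = [-4, 4]
P̄ = F·P·Fᵀ + Q = [8 -2; -2 15]
S = H·P̄·Hᵀ + R = [135]
K = P̄·Hᵀ·S⁻¹ = [2/135; 43/135]
x' − x̄ = [-2/15, -43/15] = K·y
y = (KᵀK)⁻¹·Kᵀ·(x' − x̄) = [-9]
z = y + H·x̄ = [-9] + [8] = [-1]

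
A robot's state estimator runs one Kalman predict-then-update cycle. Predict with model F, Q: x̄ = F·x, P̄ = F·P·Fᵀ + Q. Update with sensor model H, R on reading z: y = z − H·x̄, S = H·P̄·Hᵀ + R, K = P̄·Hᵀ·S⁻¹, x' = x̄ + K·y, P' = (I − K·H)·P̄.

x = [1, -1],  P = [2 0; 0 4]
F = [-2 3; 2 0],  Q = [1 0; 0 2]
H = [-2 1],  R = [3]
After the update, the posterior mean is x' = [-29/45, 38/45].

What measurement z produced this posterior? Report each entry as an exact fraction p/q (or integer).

x̄ = F·x = [-5, 2]
P̄ = F·P·Fᵀ + Q = [45 -8; -8 10]
S = H·P̄·Hᵀ + R = [225]
K = P̄·Hᵀ·S⁻¹ = [-98/225; 26/225]
x' − x̄ = [196/45, -52/45] = K·y
y = (KᵀK)⁻¹·Kᵀ·(x' − x̄) = [-10]
z = y + H·x̄ = [-10] + [12] = [2]

z = [2]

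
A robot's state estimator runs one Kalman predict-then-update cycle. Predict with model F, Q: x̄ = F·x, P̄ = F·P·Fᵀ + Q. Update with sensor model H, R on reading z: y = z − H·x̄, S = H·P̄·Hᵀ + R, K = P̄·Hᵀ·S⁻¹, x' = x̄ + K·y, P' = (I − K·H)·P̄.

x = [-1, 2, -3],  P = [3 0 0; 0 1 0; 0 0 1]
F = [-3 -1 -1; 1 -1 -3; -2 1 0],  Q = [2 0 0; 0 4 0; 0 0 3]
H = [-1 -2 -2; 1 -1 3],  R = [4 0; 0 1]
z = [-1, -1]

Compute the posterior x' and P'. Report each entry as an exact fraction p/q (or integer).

x' = [-19164/8537, 10225/8537, 13637/17074]
P' = [48273/8537 -3974/8537 -33855/17074; -3974/8537 5350/8537 2357/8537; -33855/17074 2357/8537 27837/34148]

x̄ = F·x = [4, 6, 4]
P̄ = F·P·Fᵀ + Q = [31 -5 17; -5 17 -7; 17 -7 16]
y = z − H·x̄ = [23, -11]
S = H·P̄·Hᵀ + R = [159 -145; -145 347]
K = P̄·Hᵀ·S⁻¹ = [-3235/17074 2929/17074; -2860/8537 -2253/8537; -1705/34148 6373/34148]
x' = x̄ + K·y = [-19164/8537, 10225/8537, 13637/17074]
P' = (I − K·H)·P̄ = [48273/8537 -3974/8537 -33855/17074; -3974/8537 5350/8537 2357/8537; -33855/17074 2357/8537 27837/34148]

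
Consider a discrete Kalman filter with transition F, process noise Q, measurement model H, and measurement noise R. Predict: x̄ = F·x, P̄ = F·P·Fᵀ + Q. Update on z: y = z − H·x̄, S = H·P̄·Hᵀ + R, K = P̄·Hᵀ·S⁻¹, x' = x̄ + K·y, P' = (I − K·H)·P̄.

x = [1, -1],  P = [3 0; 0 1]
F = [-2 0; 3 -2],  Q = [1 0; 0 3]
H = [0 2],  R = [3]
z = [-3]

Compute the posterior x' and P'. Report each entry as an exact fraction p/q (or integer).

x' = [190/139, -189/139]
P' = [511/139 -54/139; -54/139 102/139]

x̄ = F·x = [-2, 5]
P̄ = F·P·Fᵀ + Q = [13 -18; -18 34]
y = z − H·x̄ = [-13]
S = H·P̄·Hᵀ + R = [139]
K = P̄·Hᵀ·S⁻¹ = [-36/139; 68/139]
x' = x̄ + K·y = [190/139, -189/139]
P' = (I − K·H)·P̄ = [511/139 -54/139; -54/139 102/139]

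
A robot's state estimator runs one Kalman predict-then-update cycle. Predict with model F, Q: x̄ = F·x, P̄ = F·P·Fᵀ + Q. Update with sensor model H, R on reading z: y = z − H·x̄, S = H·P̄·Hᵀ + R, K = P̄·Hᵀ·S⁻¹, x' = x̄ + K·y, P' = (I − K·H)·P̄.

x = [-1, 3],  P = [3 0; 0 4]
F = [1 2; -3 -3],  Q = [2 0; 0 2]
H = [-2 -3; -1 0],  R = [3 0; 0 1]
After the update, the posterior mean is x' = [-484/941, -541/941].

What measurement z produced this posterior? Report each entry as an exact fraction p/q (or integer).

x̄ = F·x = [5, -6]
P̄ = F·P·Fᵀ + Q = [21 -33; -33 65]
S = H·P̄·Hᵀ + R = [276 -57; -57 22]
K = P̄·Hᵀ·S⁻¹ = [19/941 -849/941; -319/941 585/941]
x' − x̄ = [-5189/941, 5105/941] = K·y
y = (KᵀK)⁻¹·Kᵀ·(x' − x̄) = [-5, 6]
z = y + H·x̄ = [-5, 6] + [8, -5] = [3, 1]

z = [3, 1]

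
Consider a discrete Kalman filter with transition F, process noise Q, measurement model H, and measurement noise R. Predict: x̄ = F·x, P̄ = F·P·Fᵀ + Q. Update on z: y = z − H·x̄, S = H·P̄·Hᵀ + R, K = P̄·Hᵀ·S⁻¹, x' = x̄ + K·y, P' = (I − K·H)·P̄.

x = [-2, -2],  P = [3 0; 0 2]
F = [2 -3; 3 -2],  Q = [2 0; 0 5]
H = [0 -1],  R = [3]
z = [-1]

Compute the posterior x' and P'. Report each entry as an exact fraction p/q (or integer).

x̄ = F·x = [2, -2]
P̄ = F·P·Fᵀ + Q = [32 30; 30 40]
y = z − H·x̄ = [-3]
S = H·P̄·Hᵀ + R = [43]
K = P̄·Hᵀ·S⁻¹ = [-30/43; -40/43]
x' = x̄ + K·y = [176/43, 34/43]
P' = (I − K·H)·P̄ = [476/43 90/43; 90/43 120/43]

x' = [176/43, 34/43]
P' = [476/43 90/43; 90/43 120/43]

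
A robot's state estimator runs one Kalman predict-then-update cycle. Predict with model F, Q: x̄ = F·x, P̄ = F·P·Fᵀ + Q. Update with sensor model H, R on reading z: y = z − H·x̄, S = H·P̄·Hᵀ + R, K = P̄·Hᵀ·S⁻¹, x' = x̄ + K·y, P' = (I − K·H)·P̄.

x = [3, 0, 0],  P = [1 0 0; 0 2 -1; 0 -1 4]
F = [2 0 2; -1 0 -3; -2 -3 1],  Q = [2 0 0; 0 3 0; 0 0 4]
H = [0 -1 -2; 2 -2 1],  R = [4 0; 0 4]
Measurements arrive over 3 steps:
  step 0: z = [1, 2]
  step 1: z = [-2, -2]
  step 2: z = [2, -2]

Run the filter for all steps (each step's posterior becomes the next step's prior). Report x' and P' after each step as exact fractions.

step 0: x' = [175794/67175, 63689/67175, -83308/67175], P' = [150322/67175 94832/67175 -62604/67175; 94832/67175 108492/67175 -40624/67175; -62604/67175 -40624/67175 78228/67175]
step 1: x' = [171544167/447788986, 316946994/223894493, 44119257/447788986], P' = [492916196/223894493 309050696/223894493 -223683950/223894493; 309050696/223894493 351765812/223894493 -145024704/223894493; -223683950/223894493 -145024704/223894493 276165678/223894493]
step 2: x' = [-90485969105/225570646909, 937265306/225570646909, -3225993485985/2932418409817], P' = [494830126362/225570646909 310765589048/225570646909 -224617757676/225570646909; 310765589048/225570646909 354421222388/225570646909 -146067531024/225570646909; -224617757676/225570646909 -146067531024/225570646909 3613011599476/2932418409817]

step 0: x̄ = F·x = [6, -3, -6]
step 0: P̄ = F·P·Fᵀ + Q = [22 -26 10; -26 40 -19; 10 -19 36]
step 0: y = z − H·x̄ = [-14, -10]
step 0: S = H·P̄·Hᵀ + R = [112 -37; -37 612]
step 0: K = P̄·Hᵀ·S⁻¹ = [7594/67175 12094/67175; -6811/67175 -16986/67175; -28958/67175 8567/67175]
step 0: x' = x̄ + K·y = [175794/67175, 63689/67175, -83308/67175]
step 0: P' = (I − K·H)·P̄ = [150322/67175 94832/67175 -62604/67175; 94832/67175 108492/67175 -40624/67175; -62604/67175 -40624/67175 78228/67175]
step 1: x̄ = F·x = [184972/67175, 14826/13435, -625963/67175]
step 1: P̄ = F·P·Fᵀ + Q = [547718/67175 -53836/13435 -644872/67175; -53836/13435 27211/2687 -65636/13435; -644872/67175 -65636/13435 3556788/67175]
step 1: y = z − H·x̄ = [-1312146/67175, 269929/67175]
step 1: S = H·P̄·Hᵀ + R = [13863407/67175 -3619718/67175; -3619718/67175 9624132/67175]
step 1: K = P̄·Hᵀ·S⁻¹ = [34579301/223894493 72023525/447788986; -15429101/223894493 -57613734/223894493; -101826663/223894493 59423593/447788986]
step 1: x' = x̄ + K·y = [171544167/447788986, 316946994/223894493, 44119257/447788986]
step 1: P' = (I − K·H)·P̄ = [492916196/223894493 309050696/223894493 -223683950/223894493; 309050696/223894493 351765812/223894493 -145024704/223894493; -223683950/223894493 -145024704/223894493 276165678/223894493]
step 2: x̄ = F·x = [215663424/223894493, -151950969/223894493, -2200651041/447788986]
step 2: P̄ = F·P·Fᵀ + Q = [1734644882/223894493 -853354860/223894493 -1956121480/223894493; -853354860/223894493 2307987077/223894493 -1339154640/223894493; -1956121480/223894493 -1339154640/223894493 11782793118/223894493]
step 2: y = z − H·x̄ = [-1904813024/223894493, -165384503/447788986]
step 2: S = H·P̄·Hᵀ + R = [44978118961/223894493 -13435880362/223894493; -13435880362/223894493 33207870446/223894493]
step 2: K = P̄·Hᵀ·S⁻¹ = [34617481576/225570646909 1888306802/11872139311; -15571540085/225570646909 -3070773654/11872139311; -1331786323910/2932418409817 20667180349/154337811043]
step 2: x' = x̄ + K·y = [-90485969105/225570646909, 937265306/225570646909, -3225993485985/2932418409817]
step 2: P' = (I − K·H)·P̄ = [494830126362/225570646909 310765589048/225570646909 -224617757676/225570646909; 310765589048/225570646909 354421222388/225570646909 -146067531024/225570646909; -224617757676/225570646909 -146067531024/225570646909 3613011599476/2932418409817]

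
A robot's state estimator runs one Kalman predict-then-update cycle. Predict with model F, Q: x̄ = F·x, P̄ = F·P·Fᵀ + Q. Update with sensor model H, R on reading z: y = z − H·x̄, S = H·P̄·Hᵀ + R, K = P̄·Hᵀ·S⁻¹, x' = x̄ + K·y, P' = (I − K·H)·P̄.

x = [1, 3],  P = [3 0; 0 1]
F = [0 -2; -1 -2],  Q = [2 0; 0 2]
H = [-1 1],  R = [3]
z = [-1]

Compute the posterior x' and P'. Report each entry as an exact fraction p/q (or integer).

x' = [-6, -7]
P' = [28/5 5; 5 13/2]

x̄ = F·x = [-6, -7]
P̄ = F·P·Fᵀ + Q = [6 4; 4 9]
y = z − H·x̄ = [0]
S = H·P̄·Hᵀ + R = [10]
K = P̄·Hᵀ·S⁻¹ = [-1/5; 1/2]
x' = x̄ + K·y = [-6, -7]
P' = (I − K·H)·P̄ = [28/5 5; 5 13/2]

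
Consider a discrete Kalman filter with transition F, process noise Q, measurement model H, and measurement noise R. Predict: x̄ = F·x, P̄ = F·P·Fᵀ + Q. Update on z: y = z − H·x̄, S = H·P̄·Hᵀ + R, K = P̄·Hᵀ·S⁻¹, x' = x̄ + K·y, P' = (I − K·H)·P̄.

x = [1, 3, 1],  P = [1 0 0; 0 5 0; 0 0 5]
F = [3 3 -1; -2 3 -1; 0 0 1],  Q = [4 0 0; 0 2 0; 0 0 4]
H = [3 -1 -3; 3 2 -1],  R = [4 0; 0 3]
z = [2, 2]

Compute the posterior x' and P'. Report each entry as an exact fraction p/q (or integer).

x' = [485033/207423, -290356/207423, 442171/207423]
P' = [711713/207423 -584722/207423 874831/207423; -584722/207423 608405/207423 -723017/207423; 874831/207423 -723017/207423 1152278/207423]

x̄ = F·x = [11, 6, 1]
P̄ = F·P·Fᵀ + Q = [63 44 -5; 44 56 -5; -5 -5 9]
y = z − H·x̄ = [-22, -42]
S = H·P̄·Hᵀ + R = [504 699; 699 1381]
K = P̄·Hᵀ·S⁻¹ = [23842/207423 10096/69141; -48380/207423 20629/69141; -27331/207423 2909/69141]
x' = x̄ + K·y = [485033/207423, -290356/207423, 442171/207423]
P' = (I − K·H)·P̄ = [711713/207423 -584722/207423 874831/207423; -584722/207423 608405/207423 -723017/207423; 874831/207423 -723017/207423 1152278/207423]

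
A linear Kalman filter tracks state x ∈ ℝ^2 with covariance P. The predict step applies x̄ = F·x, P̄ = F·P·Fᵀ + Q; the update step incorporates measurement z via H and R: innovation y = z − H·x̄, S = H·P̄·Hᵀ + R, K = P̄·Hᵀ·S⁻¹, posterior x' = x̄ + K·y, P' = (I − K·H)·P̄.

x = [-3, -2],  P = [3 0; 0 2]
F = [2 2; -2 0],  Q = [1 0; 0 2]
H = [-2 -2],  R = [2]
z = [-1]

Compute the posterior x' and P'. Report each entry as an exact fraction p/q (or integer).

x' = [-149/23, 156/23]
P' = [321/23 -312/23; -312/23 314/23]

x̄ = F·x = [-10, 6]
P̄ = F·P·Fᵀ + Q = [21 -12; -12 14]
y = z − H·x̄ = [-9]
S = H·P̄·Hᵀ + R = [46]
K = P̄·Hᵀ·S⁻¹ = [-9/23; -2/23]
x' = x̄ + K·y = [-149/23, 156/23]
P' = (I − K·H)·P̄ = [321/23 -312/23; -312/23 314/23]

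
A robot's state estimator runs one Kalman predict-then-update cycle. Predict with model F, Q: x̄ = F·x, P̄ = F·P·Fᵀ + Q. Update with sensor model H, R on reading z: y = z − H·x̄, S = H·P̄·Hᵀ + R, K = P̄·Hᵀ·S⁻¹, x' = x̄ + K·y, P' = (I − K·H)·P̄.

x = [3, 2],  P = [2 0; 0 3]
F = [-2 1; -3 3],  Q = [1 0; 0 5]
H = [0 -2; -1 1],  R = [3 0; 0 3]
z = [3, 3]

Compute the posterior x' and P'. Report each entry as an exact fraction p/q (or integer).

x̄ = F·x = [-4, -3]
P̄ = F·P·Fᵀ + Q = [12 21; 21 50]
y = z − H·x̄ = [-3, 2]
S = H·P̄·Hᵀ + R = [203 -58; -58 23]
K = P̄·Hᵀ·S⁻¹ = [-148/435 -7/15; -206/435 1/15]
x' = x̄ + K·y = [-1702/435, -629/435]
P' = (I − K·H)·P̄ = [277/145 74/145; 74/145 103/145]

x' = [-1702/435, -629/435]
P' = [277/145 74/145; 74/145 103/145]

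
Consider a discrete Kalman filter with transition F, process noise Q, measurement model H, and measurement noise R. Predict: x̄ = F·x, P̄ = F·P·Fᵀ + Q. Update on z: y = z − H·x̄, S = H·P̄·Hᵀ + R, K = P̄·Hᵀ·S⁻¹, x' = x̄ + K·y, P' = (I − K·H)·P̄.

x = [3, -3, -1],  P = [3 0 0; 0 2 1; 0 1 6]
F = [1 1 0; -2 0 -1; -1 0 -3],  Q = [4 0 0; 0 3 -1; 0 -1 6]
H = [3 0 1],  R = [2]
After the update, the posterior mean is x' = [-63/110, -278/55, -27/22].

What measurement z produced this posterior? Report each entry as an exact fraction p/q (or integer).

x̄ = F·x = [0, -5, 0]
P̄ = F·P·Fᵀ + Q = [9 -7 -6; -7 21 23; -6 23 63]
S = H·P̄·Hᵀ + R = [110]
K = P̄·Hᵀ·S⁻¹ = [21/110; 1/55; 9/22]
x' − x̄ = [-63/110, -3/55, -27/22] = K·y
y = (KᵀK)⁻¹·Kᵀ·(x' − x̄) = [-3]
z = y + H·x̄ = [-3] + [0] = [-3]

z = [-3]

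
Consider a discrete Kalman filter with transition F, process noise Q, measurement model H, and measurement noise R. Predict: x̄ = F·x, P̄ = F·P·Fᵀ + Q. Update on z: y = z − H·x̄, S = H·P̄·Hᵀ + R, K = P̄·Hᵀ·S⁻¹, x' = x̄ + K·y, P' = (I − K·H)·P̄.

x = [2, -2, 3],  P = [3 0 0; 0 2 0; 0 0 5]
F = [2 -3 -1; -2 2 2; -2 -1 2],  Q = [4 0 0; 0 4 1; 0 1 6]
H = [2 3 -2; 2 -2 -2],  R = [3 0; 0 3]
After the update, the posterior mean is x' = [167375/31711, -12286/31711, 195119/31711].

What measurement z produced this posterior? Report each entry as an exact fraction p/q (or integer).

x̄ = F·x = [7, -2, 4]
P̄ = F·P·Fᵀ + Q = [39 -34 -16; -34 44 29; -16 29 40]
S = H·P̄·Hᵀ + R = [87 54; 54 1127]
K = P̄·Hᵀ·S⁻¹ = [-596/95133 5018/31711; 6106/31711 -6314/31711; -18995/95133 -4480/31711]
x' − x̄ = [-54602/31711, 51136/31711, 68275/31711] = K·y
y = (KᵀK)⁻¹·Kᵀ·(x' − x̄) = [-3, -11]
z = y + H·x̄ = [-3, -11] + [0, 10] = [-3, -1]

z = [-3, -1]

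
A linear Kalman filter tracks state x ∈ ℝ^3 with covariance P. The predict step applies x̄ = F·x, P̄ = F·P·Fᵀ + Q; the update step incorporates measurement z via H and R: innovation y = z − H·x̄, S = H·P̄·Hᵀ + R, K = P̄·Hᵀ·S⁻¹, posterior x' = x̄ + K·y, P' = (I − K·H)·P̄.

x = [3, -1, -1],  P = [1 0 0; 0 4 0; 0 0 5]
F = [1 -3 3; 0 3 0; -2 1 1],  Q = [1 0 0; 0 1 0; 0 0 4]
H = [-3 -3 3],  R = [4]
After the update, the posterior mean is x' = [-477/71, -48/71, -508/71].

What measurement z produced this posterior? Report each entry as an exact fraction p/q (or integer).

x̄ = F·x = [3, -3, -8]
P̄ = F·P·Fᵀ + Q = [83 -36 1; -36 37 12; 1 12 17]
S = H·P̄·Hᵀ + R = [355]
K = P̄·Hᵀ·S⁻¹ = [-138/355; 33/355; 12/355]
x' − x̄ = [-690/71, 165/71, 60/71] = K·y
y = (KᵀK)⁻¹·Kᵀ·(x' − x̄) = [25]
z = y + H·x̄ = [25] + [-24] = [1]

z = [1]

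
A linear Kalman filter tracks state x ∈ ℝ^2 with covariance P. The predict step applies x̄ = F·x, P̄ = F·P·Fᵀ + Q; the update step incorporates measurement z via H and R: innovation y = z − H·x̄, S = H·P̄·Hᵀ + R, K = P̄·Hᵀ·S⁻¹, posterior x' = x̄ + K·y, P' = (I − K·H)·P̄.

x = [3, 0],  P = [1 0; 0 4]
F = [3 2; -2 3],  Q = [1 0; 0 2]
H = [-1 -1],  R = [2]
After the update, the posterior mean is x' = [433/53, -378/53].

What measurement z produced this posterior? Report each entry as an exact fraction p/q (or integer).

z = [-1]

x̄ = F·x = [9, -6]
P̄ = F·P·Fᵀ + Q = [26 18; 18 42]
S = H·P̄·Hᵀ + R = [106]
K = P̄·Hᵀ·S⁻¹ = [-22/53; -30/53]
x' − x̄ = [-44/53, -60/53] = K·y
y = (KᵀK)⁻¹·Kᵀ·(x' − x̄) = [2]
z = y + H·x̄ = [2] + [-3] = [-1]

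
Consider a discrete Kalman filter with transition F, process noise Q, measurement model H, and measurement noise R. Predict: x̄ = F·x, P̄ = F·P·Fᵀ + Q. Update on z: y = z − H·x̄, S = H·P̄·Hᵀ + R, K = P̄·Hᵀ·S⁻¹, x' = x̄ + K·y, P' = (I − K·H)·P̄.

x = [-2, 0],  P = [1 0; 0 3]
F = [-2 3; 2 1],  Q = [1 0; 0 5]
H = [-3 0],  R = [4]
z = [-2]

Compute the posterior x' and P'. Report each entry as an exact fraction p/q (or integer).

x̄ = F·x = [4, -4]
P̄ = F·P·Fᵀ + Q = [32 5; 5 12]
y = z − H·x̄ = [10]
S = H·P̄·Hᵀ + R = [292]
K = P̄·Hᵀ·S⁻¹ = [-24/73; -15/292]
x' = x̄ + K·y = [52/73, -659/146]
P' = (I − K·H)·P̄ = [32/73 5/73; 5/73 3279/292]

x' = [52/73, -659/146]
P' = [32/73 5/73; 5/73 3279/292]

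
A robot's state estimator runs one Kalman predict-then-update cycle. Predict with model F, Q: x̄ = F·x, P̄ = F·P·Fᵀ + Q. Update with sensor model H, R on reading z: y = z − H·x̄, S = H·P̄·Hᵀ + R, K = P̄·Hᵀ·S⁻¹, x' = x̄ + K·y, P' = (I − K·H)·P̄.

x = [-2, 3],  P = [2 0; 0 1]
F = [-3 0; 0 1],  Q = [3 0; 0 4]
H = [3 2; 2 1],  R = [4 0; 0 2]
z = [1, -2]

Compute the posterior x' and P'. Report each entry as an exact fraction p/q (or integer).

x' = [-1587/887, 2386/887]
P' = [1428/887 -2100/887; -2100/887 3610/887]

x̄ = F·x = [6, 3]
P̄ = F·P·Fᵀ + Q = [21 0; 0 5]
y = z − H·x̄ = [-23, -17]
S = H·P̄·Hᵀ + R = [213 136; 136 91]
K = P̄·Hᵀ·S⁻¹ = [21/887 378/887; 230/887 -295/887]
x' = x̄ + K·y = [-1587/887, 2386/887]
P' = (I − K·H)·P̄ = [1428/887 -2100/887; -2100/887 3610/887]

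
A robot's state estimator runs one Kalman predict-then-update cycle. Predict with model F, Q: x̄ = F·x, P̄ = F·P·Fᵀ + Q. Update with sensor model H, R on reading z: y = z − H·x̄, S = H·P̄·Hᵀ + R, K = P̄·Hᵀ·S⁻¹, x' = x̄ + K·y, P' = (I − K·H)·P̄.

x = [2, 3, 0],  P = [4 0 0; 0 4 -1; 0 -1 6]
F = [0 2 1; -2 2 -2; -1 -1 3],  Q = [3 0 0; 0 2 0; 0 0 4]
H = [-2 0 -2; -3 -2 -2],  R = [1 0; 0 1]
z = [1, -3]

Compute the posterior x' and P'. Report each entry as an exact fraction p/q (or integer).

x' = [59739/13138, -1685/6569, -66377/13138]
P' = [845749/118242 -206873/59121 -845437/118242; -206873/59121 130520/59121 192119/59121; -845437/118242 192119/59121 874555/118242]

x̄ = F·x = [6, 2, -5]
P̄ = F·P·Fᵀ + Q = [21 6 5; 6 66 -44; 5 -44 72]
y = z − H·x̄ = [3, 9]
S = H·P̄·Hᵀ + R = [413 312; 312 522]
K = P̄·Hᵀ·S⁻¹ = [-104/19707 -18881/118242; 9836/19707 -24659/59121; -9706/19707 18725/118242]
x' = x̄ + K·y = [59739/13138, -1685/6569, -66377/13138]
P' = (I − K·H)·P̄ = [845749/118242 -206873/59121 -845437/118242; -206873/59121 130520/59121 192119/59121; -845437/118242 192119/59121 874555/118242]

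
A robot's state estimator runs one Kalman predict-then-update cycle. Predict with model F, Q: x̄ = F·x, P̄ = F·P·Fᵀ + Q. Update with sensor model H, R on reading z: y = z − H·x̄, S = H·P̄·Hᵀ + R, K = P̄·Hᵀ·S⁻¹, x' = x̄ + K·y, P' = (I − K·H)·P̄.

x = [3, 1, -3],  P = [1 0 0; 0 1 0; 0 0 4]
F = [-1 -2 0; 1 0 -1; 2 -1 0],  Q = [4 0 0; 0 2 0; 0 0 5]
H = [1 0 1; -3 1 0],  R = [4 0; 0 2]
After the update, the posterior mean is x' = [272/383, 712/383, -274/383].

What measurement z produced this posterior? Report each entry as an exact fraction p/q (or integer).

x̄ = F·x = [-5, 6, 5]
P̄ = F·P·Fᵀ + Q = [9 -1 0; -1 7 2; 0 2 10]
S = H·P̄·Hᵀ + R = [23 -26; -26 96]
K = P̄·Hᵀ·S⁻¹ = [34/383 -205/766; 89/383 64/383; 253/383 153/766]
x' − x̄ = [2187/383, -1586/383, -2189/383] = K·y
y = (KᵀK)⁻¹·Kᵀ·(x' − x̄) = [-2, -22]
z = y + H·x̄ = [-2, -22] + [0, 21] = [-2, -1]

z = [-2, -1]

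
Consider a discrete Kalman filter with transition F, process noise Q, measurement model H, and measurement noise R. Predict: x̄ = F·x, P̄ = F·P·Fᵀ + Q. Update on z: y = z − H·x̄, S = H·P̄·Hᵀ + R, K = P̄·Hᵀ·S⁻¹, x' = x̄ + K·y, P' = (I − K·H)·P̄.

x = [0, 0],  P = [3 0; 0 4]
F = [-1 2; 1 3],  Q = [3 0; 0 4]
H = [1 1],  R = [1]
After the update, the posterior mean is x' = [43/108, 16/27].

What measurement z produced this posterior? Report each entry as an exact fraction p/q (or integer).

x̄ = F·x = [0, 0]
P̄ = F·P·Fᵀ + Q = [22 21; 21 43]
S = H·P̄·Hᵀ + R = [108]
K = P̄·Hᵀ·S⁻¹ = [43/108; 16/27]
x' − x̄ = [43/108, 16/27] = K·y
y = (KᵀK)⁻¹·Kᵀ·(x' − x̄) = [1]
z = y + H·x̄ = [1] + [0] = [1]

z = [1]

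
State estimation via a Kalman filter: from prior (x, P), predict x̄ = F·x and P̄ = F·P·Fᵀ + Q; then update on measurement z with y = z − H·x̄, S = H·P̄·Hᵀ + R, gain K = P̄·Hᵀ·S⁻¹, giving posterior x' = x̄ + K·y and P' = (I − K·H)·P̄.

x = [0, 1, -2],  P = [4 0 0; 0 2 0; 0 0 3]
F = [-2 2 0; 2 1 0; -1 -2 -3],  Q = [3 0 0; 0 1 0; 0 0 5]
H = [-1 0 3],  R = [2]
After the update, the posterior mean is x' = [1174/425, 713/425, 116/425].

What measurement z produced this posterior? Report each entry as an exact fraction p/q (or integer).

z = [-2]

x̄ = F·x = [2, 1, 4]
P̄ = F·P·Fᵀ + Q = [27 -12 0; -12 19 -12; 0 -12 44]
S = H·P̄·Hᵀ + R = [425]
K = P̄·Hᵀ·S⁻¹ = [-27/425; -24/425; 132/425]
x' − x̄ = [324/425, 288/425, -1584/425] = K·y
y = (KᵀK)⁻¹·Kᵀ·(x' − x̄) = [-12]
z = y + H·x̄ = [-12] + [10] = [-2]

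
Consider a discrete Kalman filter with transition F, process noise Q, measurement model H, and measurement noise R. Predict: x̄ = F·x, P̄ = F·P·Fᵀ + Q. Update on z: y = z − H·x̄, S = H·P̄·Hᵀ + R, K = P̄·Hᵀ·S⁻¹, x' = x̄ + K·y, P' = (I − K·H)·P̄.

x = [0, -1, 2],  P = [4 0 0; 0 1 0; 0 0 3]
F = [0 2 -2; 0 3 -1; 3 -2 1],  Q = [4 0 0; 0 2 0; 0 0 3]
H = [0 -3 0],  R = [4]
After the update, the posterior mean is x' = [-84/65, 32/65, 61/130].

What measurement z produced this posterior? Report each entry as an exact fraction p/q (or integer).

z = [-2]

x̄ = F·x = [-6, -5, 4]
P̄ = F·P·Fᵀ + Q = [20 12 -10; 12 14 -9; -10 -9 46]
S = H·P̄·Hᵀ + R = [130]
K = P̄·Hᵀ·S⁻¹ = [-18/65; -21/65; 27/130]
x' − x̄ = [306/65, 357/65, -459/130] = K·y
y = (KᵀK)⁻¹·Kᵀ·(x' − x̄) = [-17]
z = y + H·x̄ = [-17] + [15] = [-2]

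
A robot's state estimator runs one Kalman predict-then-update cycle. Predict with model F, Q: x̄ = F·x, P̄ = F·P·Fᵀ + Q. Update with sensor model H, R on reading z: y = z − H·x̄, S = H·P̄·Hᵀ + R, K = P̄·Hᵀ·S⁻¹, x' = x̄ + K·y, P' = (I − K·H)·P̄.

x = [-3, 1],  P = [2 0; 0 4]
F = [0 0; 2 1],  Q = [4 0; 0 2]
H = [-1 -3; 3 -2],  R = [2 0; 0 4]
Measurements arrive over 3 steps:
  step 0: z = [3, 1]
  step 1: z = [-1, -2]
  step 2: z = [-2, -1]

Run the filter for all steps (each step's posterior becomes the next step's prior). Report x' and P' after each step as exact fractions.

step 0: x' = [-1/4, -25/26], P' = [1/3 0; 0 7/39]
step 1: x' = [-1/3, 571/1585], P' = [1/3 0; 0 274/1585]
step 2: x' = [1/12, 56895/96451], P' = [1/3 0; 0 16672/96451]

step 0: x̄ = F·x = [0, -5]
step 0: P̄ = F·P·Fᵀ + Q = [4 0; 0 14]
step 0: y = z − H·x̄ = [-12, -9]
step 0: S = H·P̄·Hᵀ + R = [132 72; 72 96]
step 0: K = P̄·Hᵀ·S⁻¹ = [-1/6 1/4; -7/26 -7/78]
step 0: x' = x̄ + K·y = [-1/4, -25/26]
step 0: P' = (I − K·H)·P̄ = [1/3 0; 0 7/39]
step 1: x̄ = F·x = [0, -19/13]
step 1: P̄ = F·P·Fᵀ + Q = [4 0; 0 137/39]
step 1: y = z − H·x̄ = [-70/13, -64/13]
step 1: S = H·P̄·Hᵀ + R = [489/13 118/13; 118/13 2108/39]
step 1: K = P̄·Hᵀ·S⁻¹ = [-1/6 1/4; -411/1585 -137/1585]
step 1: x' = x̄ + K·y = [-1/3, 571/1585]
step 1: P' = (I − K·H)·P̄ = [1/3 0; 0 274/1585]
step 2: x̄ = F·x = [0, -1457/4755]
step 2: P̄ = F·P·Fᵀ + Q = [4 0; 0 16672/4755]
step 2: y = z − H·x̄ = [-4627/1585, -7669/4755]
step 2: S = H·P̄·Hᵀ + R = [59526/1585 14324/1585; 14324/1585 256888/4755]
step 2: K = P̄·Hᵀ·S⁻¹ = [-1/6 1/4; -25008/96451 -8336/96451]
step 2: x' = x̄ + K·y = [1/12, 56895/96451]
step 2: P' = (I − K·H)·P̄ = [1/3 0; 0 16672/96451]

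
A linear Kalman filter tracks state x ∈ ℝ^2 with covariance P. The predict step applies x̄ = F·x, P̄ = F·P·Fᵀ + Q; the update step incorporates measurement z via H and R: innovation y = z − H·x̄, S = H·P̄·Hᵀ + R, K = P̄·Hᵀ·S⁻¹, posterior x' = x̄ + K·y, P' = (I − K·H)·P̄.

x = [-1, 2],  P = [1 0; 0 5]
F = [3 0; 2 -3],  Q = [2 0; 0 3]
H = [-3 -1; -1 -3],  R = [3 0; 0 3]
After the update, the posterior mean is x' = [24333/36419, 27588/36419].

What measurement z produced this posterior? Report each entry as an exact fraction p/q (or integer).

x̄ = F·x = [-3, -8]
P̄ = F·P·Fᵀ + Q = [11 6; 6 52]
S = H·P̄·Hᵀ + R = [190 249; 249 518]
K = P̄·Hᵀ·S⁻¹ = [-12981/36419 4201/36419; 4078/36419 -13350/36419]
x' − x̄ = [133590/36419, 318940/36419] = K·y
y = (KᵀK)⁻¹·Kᵀ·(x' − x̄) = [-20, -30]
z = y + H·x̄ = [-20, -30] + [17, 27] = [-3, -3]

z = [-3, -3]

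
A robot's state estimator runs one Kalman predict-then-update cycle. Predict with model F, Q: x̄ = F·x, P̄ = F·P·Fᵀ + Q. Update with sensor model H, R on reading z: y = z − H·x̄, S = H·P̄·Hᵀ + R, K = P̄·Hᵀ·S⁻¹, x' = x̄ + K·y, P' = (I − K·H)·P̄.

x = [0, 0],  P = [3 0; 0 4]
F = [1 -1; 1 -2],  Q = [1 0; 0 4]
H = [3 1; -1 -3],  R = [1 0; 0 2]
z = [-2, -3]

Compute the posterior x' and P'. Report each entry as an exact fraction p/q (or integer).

x̄ = F·x = [0, 0]
P̄ = F·P·Fᵀ + Q = [8 11; 11 23]
y = z − H·x̄ = [-2, -3]
S = H·P̄·Hᵀ + R = [162 -203; -203 283]
K = P̄·Hᵀ·S⁻¹ = [1582/4637 463/4637; -392/4637 -1592/4637]
x' = x̄ + K·y = [-4553/4637, 5560/4637]
P' = (I − K·H)·P̄ = [709/4637 -545/4637; -545/4637 1243/4637]

x' = [-4553/4637, 5560/4637]
P' = [709/4637 -545/4637; -545/4637 1243/4637]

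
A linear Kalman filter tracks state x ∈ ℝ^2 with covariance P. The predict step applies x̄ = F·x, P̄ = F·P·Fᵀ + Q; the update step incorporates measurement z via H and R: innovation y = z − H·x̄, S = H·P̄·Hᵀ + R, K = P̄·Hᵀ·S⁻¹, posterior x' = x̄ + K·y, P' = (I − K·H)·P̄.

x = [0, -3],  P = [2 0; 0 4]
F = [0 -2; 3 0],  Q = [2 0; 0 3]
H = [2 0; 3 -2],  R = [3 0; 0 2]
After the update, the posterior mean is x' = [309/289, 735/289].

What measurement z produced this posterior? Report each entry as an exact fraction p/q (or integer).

z = [2, -2]

x̄ = F·x = [6, 0]
P̄ = F·P·Fᵀ + Q = [18 0; 0 21]
S = H·P̄·Hᵀ + R = [75 108; 108 248]
K = P̄·Hᵀ·S⁻¹ = [129/289 27/1156; 189/289 -525/1156]
x' − x̄ = [-1425/289, 735/289] = K·y
y = (KᵀK)⁻¹·Kᵀ·(x' − x̄) = [-10, -20]
z = y + H·x̄ = [-10, -20] + [12, 18] = [2, -2]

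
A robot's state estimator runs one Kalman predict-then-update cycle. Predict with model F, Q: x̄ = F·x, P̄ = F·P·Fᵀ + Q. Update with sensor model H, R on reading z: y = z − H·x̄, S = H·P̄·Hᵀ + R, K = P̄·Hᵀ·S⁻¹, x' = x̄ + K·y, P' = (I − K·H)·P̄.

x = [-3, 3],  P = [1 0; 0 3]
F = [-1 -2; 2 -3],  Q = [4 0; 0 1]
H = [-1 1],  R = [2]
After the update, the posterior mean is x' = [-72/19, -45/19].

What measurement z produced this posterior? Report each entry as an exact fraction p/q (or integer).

x̄ = F·x = [-3, -15]
P̄ = F·P·Fᵀ + Q = [17 16; 16 32]
S = H·P̄·Hᵀ + R = [19]
K = P̄·Hᵀ·S⁻¹ = [-1/19; 16/19]
x' − x̄ = [-15/19, 240/19] = K·y
y = (KᵀK)⁻¹·Kᵀ·(x' − x̄) = [15]
z = y + H·x̄ = [15] + [-12] = [3]

z = [3]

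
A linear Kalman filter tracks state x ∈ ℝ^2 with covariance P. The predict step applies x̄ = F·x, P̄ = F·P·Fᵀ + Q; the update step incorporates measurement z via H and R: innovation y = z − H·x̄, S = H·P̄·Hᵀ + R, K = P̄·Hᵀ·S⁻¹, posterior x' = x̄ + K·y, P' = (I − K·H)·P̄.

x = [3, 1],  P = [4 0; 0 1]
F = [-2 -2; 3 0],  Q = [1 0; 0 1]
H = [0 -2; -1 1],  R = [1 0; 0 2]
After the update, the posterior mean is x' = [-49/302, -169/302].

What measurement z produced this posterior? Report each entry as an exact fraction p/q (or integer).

x̄ = F·x = [-8, 9]
P̄ = F·P·Fᵀ + Q = [21 -24; -24 37]
S = H·P̄·Hᵀ + R = [149 -122; -122 108]
K = P̄·Hᵀ·S⁻¹ = [-153/604 -849/1208; -275/604 61/1208]
x' − x̄ = [2367/302, -2887/302] = K·y
y = (KᵀK)⁻¹·Kᵀ·(x' − x̄) = [19, -18]
z = y + H·x̄ = [19, -18] + [-18, 17] = [1, -1]

z = [1, -1]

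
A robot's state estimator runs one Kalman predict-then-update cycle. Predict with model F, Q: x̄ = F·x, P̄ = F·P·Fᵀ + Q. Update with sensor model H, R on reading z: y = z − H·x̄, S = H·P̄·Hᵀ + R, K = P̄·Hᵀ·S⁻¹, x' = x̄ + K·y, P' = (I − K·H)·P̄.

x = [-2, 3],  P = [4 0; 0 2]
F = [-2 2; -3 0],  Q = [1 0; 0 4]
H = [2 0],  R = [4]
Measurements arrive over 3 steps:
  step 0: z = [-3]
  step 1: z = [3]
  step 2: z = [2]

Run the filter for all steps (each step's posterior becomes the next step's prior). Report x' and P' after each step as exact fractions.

step 0: x' = [-55/52, -60/13], P' = [25/26 12/13; 12/13 232/13]
step 1: x' = [625/454, 2907/908], P' = [895/908 3/908; 3/908 11489/908]
step 2: x' = [67/64, -141/32], P' = [12605/12832 669/6416; 669/6416 39319/3208]

step 0: x̄ = F·x = [10, 6]
step 0: P̄ = F·P·Fᵀ + Q = [25 24; 24 40]
step 0: y = z − H·x̄ = [-23]
step 0: S = H·P̄·Hᵀ + R = [104]
step 0: K = P̄·Hᵀ·S⁻¹ = [25/52; 6/13]
step 0: x' = x̄ + K·y = [-55/52, -60/13]
step 0: P' = (I − K·H)·P̄ = [25/26 12/13; 12/13 232/13]
step 1: x̄ = F·x = [-185/26, 165/52]
step 1: P̄ = F·P·Fᵀ + Q = [895/13 3/13; 3/13 329/26]
step 1: y = z − H·x̄ = [224/13]
step 1: S = H·P̄·Hᵀ + R = [3632/13]
step 1: K = P̄·Hᵀ·S⁻¹ = [895/1816; 3/1816]
step 1: x' = x̄ + K·y = [625/454, 2907/908]
step 1: P' = (I − K·H)·P̄ = [895/908 3/908; 3/908 11489/908]
step 2: x̄ = F·x = [1657/454, -1875/454]
step 2: P̄ = F·P·Fᵀ + Q = [12605/227 1338/227; 1338/227 11687/908]
step 2: y = z − H·x̄ = [-1203/227]
step 2: S = H·P̄·Hᵀ + R = [51328/227]
step 2: K = P̄·Hᵀ·S⁻¹ = [12605/25664; 669/12832]
step 2: x' = x̄ + K·y = [67/64, -141/32]
step 2: P' = (I − K·H)·P̄ = [12605/12832 669/6416; 669/6416 39319/3208]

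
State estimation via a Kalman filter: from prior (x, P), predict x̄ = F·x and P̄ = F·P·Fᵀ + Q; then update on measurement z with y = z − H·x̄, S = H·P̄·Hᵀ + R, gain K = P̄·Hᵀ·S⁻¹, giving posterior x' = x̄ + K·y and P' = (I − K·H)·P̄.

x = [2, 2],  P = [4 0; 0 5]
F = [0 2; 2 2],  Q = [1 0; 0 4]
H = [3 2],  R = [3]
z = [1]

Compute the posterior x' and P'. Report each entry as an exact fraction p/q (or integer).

x' = [-413/592, 239/148]
P' = [1823/592 -645/148; -645/148 255/37]

x̄ = F·x = [4, 8]
P̄ = F·P·Fᵀ + Q = [21 20; 20 40]
y = z − H·x̄ = [-27]
S = H·P̄·Hᵀ + R = [592]
K = P̄·Hᵀ·S⁻¹ = [103/592; 35/148]
x' = x̄ + K·y = [-413/592, 239/148]
P' = (I − K·H)·P̄ = [1823/592 -645/148; -645/148 255/37]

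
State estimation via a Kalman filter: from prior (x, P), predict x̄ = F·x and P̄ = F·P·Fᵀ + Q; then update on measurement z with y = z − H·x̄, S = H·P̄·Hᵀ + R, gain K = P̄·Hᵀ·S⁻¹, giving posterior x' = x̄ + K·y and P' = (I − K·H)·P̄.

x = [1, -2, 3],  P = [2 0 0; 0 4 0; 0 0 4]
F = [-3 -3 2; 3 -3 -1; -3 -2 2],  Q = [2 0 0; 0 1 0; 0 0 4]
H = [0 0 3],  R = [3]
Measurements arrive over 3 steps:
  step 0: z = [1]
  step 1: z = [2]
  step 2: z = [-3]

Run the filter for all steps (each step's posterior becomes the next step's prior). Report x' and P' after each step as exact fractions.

step 0: x̄ = F·x = [9, 6, 7]
step 0: P̄ = F·P·Fᵀ + Q = [72 10 58; 10 59 -2; 58 -2 54]
step 0: y = z − H·x̄ = [-20]
step 0: S = H·P̄·Hᵀ + R = [489]
step 0: K = P̄·Hᵀ·S⁻¹ = [58/163; -2/163; 54/163]
step 0: x' = x̄ + K·y = [307/163, 1018/163, 61/163]
step 0: P' = (I − K·H)·P̄ = [1644/163 1978/163 58/163; 1978/163 9605/163 -2/163; 58/163 -2/163 54/163]
step 1: x̄ = F·x = [-3853/163, -2194/163, -2835/163]
step 1: P̄ = F·P·Fᵀ + Q = [136715/163 72069/163 101636/163; 72069/163 65494/163 49190/163; 101636/163 49190/163 77140/163]
step 1: y = z − H·x̄ = [8831/163]
step 1: S = H·P̄·Hᵀ + R = [694749/163]
step 1: K = P̄·Hᵀ·S⁻¹ = [101636/231583; 49190/231583; 77140/231583]
step 1: x' = x̄ + K·y = [32259/231583, -452124/231583, 151445/231583]
step 1: P' = (I − K·H)·P̄ = [4118039/231583 10377489/231583 101636/231583; 10377489/231583 48517354/231583 49190/231583; 101636/231583 49190/231583 77140/231583]
step 2: x̄ = F·x = [1562485/231583, 1301704/231583, 1110361/231583]
step 2: P̄ = F·P·Fᵀ + Q = [659475153/231583 400206709/231583 482425838/231583; 400206709/231583 286917782/231583 285737924/231583; 482425838/231583 285737924/231583 355283375/231583]
step 2: y = z − H·x̄ = [-4025832/231583]
step 2: S = H·P̄·Hᵀ + R = [3198245124/231583]
step 2: K = P̄·Hᵀ·S⁻¹ = [241212919/533040854; 71434481/266520427; 355283375/1066081708]
step 2: x' = x̄ + K·y = [-298412123/266520427, 256268752/266520427, -266184941/266520427]
step 2: P' = (I − K·H)·P̄ = [5236060056/266520427 14153650723/266520427 241212919/533040854; 14153650723/266520427 65785609754/266520427 71434481/266520427; 241212919/533040854 71434481/266520427 355283375/1066081708]

step 0: x' = [307/163, 1018/163, 61/163], P' = [1644/163 1978/163 58/163; 1978/163 9605/163 -2/163; 58/163 -2/163 54/163]
step 1: x' = [32259/231583, -452124/231583, 151445/231583], P' = [4118039/231583 10377489/231583 101636/231583; 10377489/231583 48517354/231583 49190/231583; 101636/231583 49190/231583 77140/231583]
step 2: x' = [-298412123/266520427, 256268752/266520427, -266184941/266520427], P' = [5236060056/266520427 14153650723/266520427 241212919/533040854; 14153650723/266520427 65785609754/266520427 71434481/266520427; 241212919/533040854 71434481/266520427 355283375/1066081708]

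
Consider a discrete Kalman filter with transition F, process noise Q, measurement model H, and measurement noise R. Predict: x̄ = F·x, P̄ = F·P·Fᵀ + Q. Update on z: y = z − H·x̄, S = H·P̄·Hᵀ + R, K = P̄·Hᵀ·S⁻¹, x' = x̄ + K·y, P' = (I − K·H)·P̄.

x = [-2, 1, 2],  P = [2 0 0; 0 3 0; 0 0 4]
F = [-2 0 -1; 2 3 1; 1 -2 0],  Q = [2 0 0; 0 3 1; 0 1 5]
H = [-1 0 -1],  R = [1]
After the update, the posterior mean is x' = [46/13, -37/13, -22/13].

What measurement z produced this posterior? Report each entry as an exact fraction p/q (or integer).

x̄ = F·x = [2, 1, -4]
P̄ = F·P·Fᵀ + Q = [14 -12 -4; -12 42 -13; -4 -13 19]
S = H·P̄·Hᵀ + R = [26]
K = P̄·Hᵀ·S⁻¹ = [-5/13; 25/26; -15/26]
x' − x̄ = [20/13, -50/13, 30/13] = K·y
y = (KᵀK)⁻¹·Kᵀ·(x' − x̄) = [-4]
z = y + H·x̄ = [-4] + [2] = [-2]

z = [-2]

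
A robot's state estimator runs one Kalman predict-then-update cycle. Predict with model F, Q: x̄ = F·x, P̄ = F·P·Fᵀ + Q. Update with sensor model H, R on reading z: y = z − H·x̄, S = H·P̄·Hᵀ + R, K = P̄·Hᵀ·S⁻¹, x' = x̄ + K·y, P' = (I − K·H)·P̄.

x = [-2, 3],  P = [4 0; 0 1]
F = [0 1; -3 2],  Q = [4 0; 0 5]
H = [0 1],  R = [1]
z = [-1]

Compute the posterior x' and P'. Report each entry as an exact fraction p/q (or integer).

x' = [56/23, -33/46]
P' = [113/23 1/23; 1/23 45/46]

x̄ = F·x = [3, 12]
P̄ = F·P·Fᵀ + Q = [5 2; 2 45]
y = z − H·x̄ = [-13]
S = H·P̄·Hᵀ + R = [46]
K = P̄·Hᵀ·S⁻¹ = [1/23; 45/46]
x' = x̄ + K·y = [56/23, -33/46]
P' = (I − K·H)·P̄ = [113/23 1/23; 1/23 45/46]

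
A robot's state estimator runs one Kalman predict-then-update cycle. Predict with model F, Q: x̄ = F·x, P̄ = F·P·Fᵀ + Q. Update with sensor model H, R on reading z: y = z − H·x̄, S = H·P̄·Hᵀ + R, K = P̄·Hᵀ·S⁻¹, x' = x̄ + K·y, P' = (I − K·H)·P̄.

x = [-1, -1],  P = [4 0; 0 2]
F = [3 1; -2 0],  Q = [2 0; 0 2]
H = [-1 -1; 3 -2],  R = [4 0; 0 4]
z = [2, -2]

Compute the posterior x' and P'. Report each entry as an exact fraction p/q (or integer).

x̄ = F·x = [-4, 2]
P̄ = F·P·Fᵀ + Q = [40 -24; -24 18]
y = z − H·x̄ = [0, 14]
S = H·P̄·Hᵀ + R = [14 -60; -60 724]
K = P̄·Hᵀ·S⁻¹ = [-188/817 174/817; -267/817 -144/817]
x' = x̄ + K·y = [-832/817, -382/817]
P' = (I − K·H)·P̄ = [440/817 312/817; 312/817 756/817]

x' = [-832/817, -382/817]
P' = [440/817 312/817; 312/817 756/817]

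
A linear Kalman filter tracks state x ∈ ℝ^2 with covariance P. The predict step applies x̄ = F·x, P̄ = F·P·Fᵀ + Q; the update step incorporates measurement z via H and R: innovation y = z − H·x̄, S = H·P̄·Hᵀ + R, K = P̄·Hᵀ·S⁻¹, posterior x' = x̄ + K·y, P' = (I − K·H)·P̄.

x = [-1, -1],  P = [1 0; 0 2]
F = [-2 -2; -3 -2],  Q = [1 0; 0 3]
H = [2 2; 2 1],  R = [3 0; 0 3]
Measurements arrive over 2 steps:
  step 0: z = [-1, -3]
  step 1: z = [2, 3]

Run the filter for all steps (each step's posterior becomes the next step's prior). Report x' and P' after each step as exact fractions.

step 0: x̄ = F·x = [4, 5]
step 0: P̄ = F·P·Fᵀ + Q = [13 14; 14 20]
step 0: y = z − H·x̄ = [-19, -16]
step 0: S = H·P̄·Hᵀ + R = [247 176; 176 131]
step 0: K = P̄·Hᵀ·S⁻¹ = [34/1381 376/1381; 460/1381 -112/1381]
step 0: x' = x̄ + K·y = [-1138/1381, -43/1381]
step 0: P' = (I − K·H)·P̄ = [1077/1381 -1026/1381; -1026/1381 1716/1381]
step 1: x̄ = F·x = [2362/1381, 3500/1381]
step 1: P̄ = F·P·Fᵀ + Q = [4345/1381 3066/1381; 3066/1381 8388/1381]
step 1: y = z − H·x̄ = [-8962/1381, -4081/1381]
step 1: S = H·P̄·Hᵀ + R = [79603/1381 52552/1381; 52552/1381 42175/1381]
step 1: K = P̄·Hᵀ·S⁻¹ = [1766/143747 37868/143747; 49020/143747 -11592/143747]
step 1: x' = x̄ + K·y = [122494/143747, 80452/143747]
step 1: P' = (I − K·H)·P̄ = [110955/143747 -108306/143747; -108306/143747 181836/143747]

step 0: x' = [-1138/1381, -43/1381], P' = [1077/1381 -1026/1381; -1026/1381 1716/1381]
step 1: x' = [122494/143747, 80452/143747], P' = [110955/143747 -108306/143747; -108306/143747 181836/143747]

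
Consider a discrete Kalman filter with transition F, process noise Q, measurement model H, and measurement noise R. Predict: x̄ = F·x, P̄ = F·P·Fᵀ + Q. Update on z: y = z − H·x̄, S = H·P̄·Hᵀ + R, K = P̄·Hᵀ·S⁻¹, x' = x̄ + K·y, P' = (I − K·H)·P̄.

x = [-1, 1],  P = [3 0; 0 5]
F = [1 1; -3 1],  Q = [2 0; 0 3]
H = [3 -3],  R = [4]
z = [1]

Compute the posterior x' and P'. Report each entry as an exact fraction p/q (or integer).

x' = [42/37, 31/37]
P' = [3046/481 230/37; 230/37 242/37]

x̄ = F·x = [0, 4]
P̄ = F·P·Fᵀ + Q = [10 -4; -4 35]
y = z − H·x̄ = [13]
S = H·P̄·Hᵀ + R = [481]
K = P̄·Hᵀ·S⁻¹ = [42/481; -9/37]
x' = x̄ + K·y = [42/37, 31/37]
P' = (I − K·H)·P̄ = [3046/481 230/37; 230/37 242/37]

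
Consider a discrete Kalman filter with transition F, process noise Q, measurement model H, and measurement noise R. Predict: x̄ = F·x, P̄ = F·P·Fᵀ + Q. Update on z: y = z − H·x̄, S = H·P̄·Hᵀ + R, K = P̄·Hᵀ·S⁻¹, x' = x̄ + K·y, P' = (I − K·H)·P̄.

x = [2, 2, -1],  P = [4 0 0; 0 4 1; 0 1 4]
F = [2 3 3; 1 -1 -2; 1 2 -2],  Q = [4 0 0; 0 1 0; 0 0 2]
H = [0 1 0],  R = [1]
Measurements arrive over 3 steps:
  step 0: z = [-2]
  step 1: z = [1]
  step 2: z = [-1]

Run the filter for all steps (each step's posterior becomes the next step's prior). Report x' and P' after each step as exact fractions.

step 0: x' = [179/15, -28/15, 20/3], P' = [1931/30 -37/30 61/3; -37/30 29/30 1/3; 61/3 1/3 80/3]
step 1: x' = [54902/1447, 1439/1447, -6741/1447], P' = [2053603/2894 -881/1447 -6233/2894; -881/1447 1432/1447 1288/1447; -6233/2894 1288/1447 33383/2894]
step 2: x' = [-202990/11823, -2097763/2234547, 6092062/2234547], P' = [343734/563 20527/11823 405947/11823; 20527/11823 2231653/2234547 2199425/2234547; 405947/11823 2199425/2234547 28414390/2234547]

step 0: x̄ = F·x = [7, 2, 8]
step 0: P̄ = F·P·Fᵀ + Q = [110 -37 8; -37 29 10; 8 10 30]
step 0: y = z − H·x̄ = [-4]
step 0: S = H·P̄·Hᵀ + R = [30]
step 0: K = P̄·Hᵀ·S⁻¹ = [-37/30; 29/30; 1/3]
step 0: x' = x̄ + K·y = [179/15, -28/15, 20/3]
step 0: P' = (I − K·H)·P̄ = [1931/30 -37/30 61/3; -37/30 29/30 1/3; 61/3 1/3 80/3]
step 1: x̄ = F·x = [574/15, 7/15, -77/15]
step 1: P̄ = F·P·Fᵀ + Q = [22361/30 -881/15 -1633/30; -881/15 1432/15 1288/15; -1633/30 1288/15 2639/30]
step 1: y = z − H·x̄ = [8/15]
step 1: S = H·P̄·Hᵀ + R = [1447/15]
step 1: K = P̄·Hᵀ·S⁻¹ = [-881/1447; 1432/1447; 1288/1447]
step 1: x' = x̄ + K·y = [54902/1447, 1439/1447, -6741/1447]
step 1: P' = (I − K·H)·P̄ = [2053603/2894 -881/1447 -6233/2894; -881/1447 1432/1447 1288/1447; -6233/2894 1288/1447 33383/2894]
step 2: x̄ = F·x = [93898/1447, 66945/1447, 71262/1447]
step 2: P̄ = F·P·Fᵀ + Q = [8502639/2894 3879603/2894 3917991/2894; 3879603/2894 2231653/2894 2199425/2894; 3917991/2894 2199425/2894 2201655/2894]
step 2: y = z − H·x̄ = [-68392/1447]
step 2: S = H·P̄·Hᵀ + R = [2234547/2894]
step 2: K = P̄·Hᵀ·S⁻¹ = [20527/11823; 2231653/2234547; 2199425/2234547]
step 2: x' = x̄ + K·y = [-202990/11823, -2097763/2234547, 6092062/2234547]
step 2: P' = (I − K·H)·P̄ = [343734/563 20527/11823 405947/11823; 20527/11823 2231653/2234547 2199425/2234547; 405947/11823 2199425/2234547 28414390/2234547]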